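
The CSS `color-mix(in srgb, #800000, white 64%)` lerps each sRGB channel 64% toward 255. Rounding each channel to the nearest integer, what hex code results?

#d1a3a3

#800000 is rgb(128, 0, 0).
A 64% tint moves each channel 64% toward 255:
  R: 128 + 81.28 = 209.28 → 209
  G: 0 + 0.64×(255−0) = 0 + 163.2 = 163.2 → 163
  B: 0 + 0.64×(255−0) = 0 + 163.2 = 163.2 → 163
rgb(209, 163, 163) = #d1a3a3.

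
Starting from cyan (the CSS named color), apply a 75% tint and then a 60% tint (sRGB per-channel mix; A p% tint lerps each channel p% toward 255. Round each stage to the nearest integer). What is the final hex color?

#e5ffff

CSS cyan is rgb(0, 255, 255).
Lerp each channel 75% toward 255:
  R: 0 + 191.25 = 191.25 → 191
  G: 255 + 0.75×(255−255) = 255 + 0 = 255 → 255
  B: 255 + 0 = 255 → 255
After the tint: rgb(191, 255, 255) = #bfffff.
Per channel, c → c + 0.6(255 − c):
  R: 191 + 0.6×(255−191) = 191 + 38.4 = 229.4 → 229
  G: 255 + 0.6×(255−255) = 255 + 0 = 255 → 255
  B: 255 + 0 = 255 → 255
rgb(229, 255, 255) = #e5ffff.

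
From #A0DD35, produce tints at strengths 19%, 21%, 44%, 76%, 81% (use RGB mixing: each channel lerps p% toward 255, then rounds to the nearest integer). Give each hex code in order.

#B2E35B, #B4E45F, #CAEC8E, #E8F7CF, #EDF9D9

#A0DD35 is rgb(160, 221, 53).
19%: (160 + 18.05 = 178.05→178, 221 + 6.46 = 227.46→227, 53 + 38.38 = 91.38→91) → #B2E35B
21%: (160 + 19.95 = 179.95→180, 221 + 7.14 = 228.14→228, 53 + 42.42 = 95.42→95) → #B4E45F
44%: (160 + 41.8 = 201.8→202, 221 + 14.96 = 235.96→236, 53 + 88.88 = 141.88→142) → #CAEC8E
76%: (160 + 72.2 = 232.2→232, 221 + 25.84 = 246.84→247, 53 + 153.52 = 206.52→207) → #E8F7CF
81%: (160 + 76.95 = 236.95→237, 221 + 27.54 = 248.54→249, 53 + 163.62 = 216.62→217) → #EDF9D9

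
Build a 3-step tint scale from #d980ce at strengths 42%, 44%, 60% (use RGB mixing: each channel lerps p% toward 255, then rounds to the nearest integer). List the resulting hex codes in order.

#d980ce is rgb(217, 128, 206).
42%: (217 + 15.96 = 232.96→233, 128 + 53.34 = 181.34→181, 206 + 20.58 = 226.58→227) → #e9b5e3
44%: (217 + 16.72 = 233.72→234, 128 + 55.88 = 183.88→184, 206 + 21.56 = 227.56→228) → #eab8e4
60%: (217 + 22.8 = 239.8→240, 128 + 76.2 = 204.2→204, 206 + 29.4 = 235.4→235) → #f0cceb

#e9b5e3, #eab8e4, #f0cceb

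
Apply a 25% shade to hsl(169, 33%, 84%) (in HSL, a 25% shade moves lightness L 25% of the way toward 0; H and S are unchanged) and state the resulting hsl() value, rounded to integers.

hsl(169, 33%, 63%)

L moves 25% from 84 toward 0: 84 − 21 = 63 → 63.
H and S are unchanged.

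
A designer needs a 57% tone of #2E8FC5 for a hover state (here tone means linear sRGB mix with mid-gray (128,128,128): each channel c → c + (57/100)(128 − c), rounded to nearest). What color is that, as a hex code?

#2E8FC5 is rgb(46, 143, 197).
A 57% tone moves each channel 57% toward 128:
  R: 46 + 46.74 = 92.74 → 93
  G: 143 + 0.57×(128−143) = 143 − 8.55 = 134.45 → 134
  B: 197 + 0.57×(128−197) = 197 − 39.33 = 157.67 → 158
rgb(93, 134, 158) = #5D869E.

#5D869E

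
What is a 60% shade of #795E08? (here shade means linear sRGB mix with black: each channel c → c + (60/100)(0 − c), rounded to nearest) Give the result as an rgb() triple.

rgb(48, 38, 3)

#795E08 is rgb(121, 94, 8).
A 60% shade moves each channel 60% toward 0:
  R: 121 + 0.6×(0−121) = 121 − 72.6 = 48.4 → 48
  G: 94 + 0.6×(0−94) = 94 − 56.4 = 37.6 → 38
  B: 8 + 0.6×(0−8) = 8 − 4.8 = 3.2 → 3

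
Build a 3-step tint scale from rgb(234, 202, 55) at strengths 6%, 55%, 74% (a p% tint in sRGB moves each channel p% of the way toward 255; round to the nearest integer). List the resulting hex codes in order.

#ebcd43, #f6e7a5, #faf1cb

6%: (234 + 1.26 = 235.26→235, 202 + 3.18 = 205.18→205, 55 + 12 = 67→67) → #ebcd43
55%: (234 + 11.55 = 245.55→246, 202 + 29.15 = 231.15→231, 55 + 110 = 165→165) → #f6e7a5
74%: (234 + 15.54 = 249.54→250, 202 + 39.22 = 241.22→241, 55 + 148 = 203→203) → #faf1cb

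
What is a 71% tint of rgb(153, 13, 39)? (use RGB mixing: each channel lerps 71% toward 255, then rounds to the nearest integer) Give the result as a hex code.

A 71% tint moves each channel 71% toward 255:
  R: 153 + 72.42 = 225.42 → 225
  G: 13 + 0.71×(255−13) = 13 + 171.82 = 184.82 → 185
  B: 39 + 153.36 = 192.36 → 192
rgb(225, 185, 192) = #e1b9c0.

#e1b9c0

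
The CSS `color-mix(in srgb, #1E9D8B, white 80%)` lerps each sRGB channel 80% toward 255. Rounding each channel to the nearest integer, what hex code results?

#D2EBE8

#1E9D8B is rgb(30, 157, 139).
Lerp each channel 80% toward 255:
  R: 30 + 0.8×(255−30) = 30 + 180 = 210 → 210
  G: 157 + 0.8×(255−157) = 157 + 78.4 = 235.4 → 235
  B: 139 + 92.8 = 231.8 → 232
rgb(210, 235, 232) = #D2EBE8.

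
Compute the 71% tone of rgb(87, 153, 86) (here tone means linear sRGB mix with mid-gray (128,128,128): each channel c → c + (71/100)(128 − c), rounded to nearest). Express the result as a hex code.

Lerp each channel 71% toward 128:
  R: 87 + 29.11 = 116.11 → 116
  G: 153 + 0.71×(128−153) = 153 − 17.75 = 135.25 → 135
  B: 86 + 29.82 = 115.82 → 116
rgb(116, 135, 116) = #748774.

#748774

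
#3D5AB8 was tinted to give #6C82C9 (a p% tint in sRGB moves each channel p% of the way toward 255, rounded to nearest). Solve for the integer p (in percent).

#3D5AB8 is rgb(61, 90, 184); #6C82C9 is rgb(108, 130, 201).
On the R channel (widest range): 108 ≈ 61 + (p/100)(255 − 61), so p ≈ 100×(108 − 61)/(255 − 61) = 4700/194 = 24.23.
p = 24 reproduces all three channels after rounding.

24%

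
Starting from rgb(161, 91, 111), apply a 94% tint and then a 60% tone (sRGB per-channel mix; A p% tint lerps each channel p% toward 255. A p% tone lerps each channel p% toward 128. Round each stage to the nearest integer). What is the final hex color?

Lerp each channel 94% toward 255:
  R: 161 + 0.94×(255−161) = 161 + 88.36 = 249.36 → 249
  G: 91 + 154.16 = 245.16 → 245
  B: 111 + 0.94×(255−111) = 111 + 135.36 = 246.36 → 246
After the tint: rgb(249, 245, 246) = #F9F5F6.
A 60% tone moves each channel 60% toward 128:
  R: 249 − 72.6 = 176.4 → 176
  G: 245 − 70.2 = 174.8 → 175
  B: 246 + 0.6×(128−246) = 246 − 70.8 = 175.2 → 175
rgb(176, 175, 175) = #B0AFAF.

#B0AFAF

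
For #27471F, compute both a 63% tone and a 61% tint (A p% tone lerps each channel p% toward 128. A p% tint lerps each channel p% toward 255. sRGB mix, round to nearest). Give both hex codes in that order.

#27471F is rgb(39, 71, 31).
63% tone:
  R: 39 + 0.63×(128−39) = 39 + 56.07 = 95.07 → 95
  G: 71 + 35.91 = 106.91 → 107
  B: 31 + 0.63×(128−31) = 31 + 61.11 = 92.11 → 92
  → #5F6B5C
61% tint:
  R: 39 + 131.76 = 170.76 → 171
  G: 71 + 112.24 = 183.24 → 183
  B: 31 + 0.61×(255−31) = 31 + 136.64 = 167.64 → 168
  → #ABB7A8

#5F6B5C, #ABB7A8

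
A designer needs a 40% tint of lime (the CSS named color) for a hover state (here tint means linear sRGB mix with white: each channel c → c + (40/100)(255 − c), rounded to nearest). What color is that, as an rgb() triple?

CSS lime is rgb(0, 255, 0).
Per channel, c → c + 0.4(255 − c):
  R: 0 + 0.4×(255−0) = 0 + 102 = 102 → 102
  G: 255 + 0 = 255 → 255
  B: 0 + 0.4×(255−0) = 0 + 102 = 102 → 102

rgb(102, 255, 102)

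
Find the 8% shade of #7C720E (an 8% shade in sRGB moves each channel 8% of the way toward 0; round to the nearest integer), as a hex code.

#7C720E is rgb(124, 114, 14).
Per channel, c → c + 0.08(0 − c):
  R: 124 − 9.92 = 114.08 → 114
  G: 114 − 9.12 = 104.88 → 105
  B: 14 + 0.08×(0−14) = 14 − 1.12 = 12.88 → 13
rgb(114, 105, 13) = #72690D.

#72690D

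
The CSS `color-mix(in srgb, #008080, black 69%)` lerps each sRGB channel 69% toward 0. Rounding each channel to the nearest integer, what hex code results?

#008080 is rgb(0, 128, 128).
Lerp each channel 69% toward 0:
  R: 0 + 0.69×(0−0) = 0 + 0 = 0 → 0
  G: 128 + 0.69×(0−128) = 128 − 88.32 = 39.68 → 40
  B: 128 + 0.69×(0−128) = 128 − 88.32 = 39.68 → 40
rgb(0, 40, 40) = #002828.

#002828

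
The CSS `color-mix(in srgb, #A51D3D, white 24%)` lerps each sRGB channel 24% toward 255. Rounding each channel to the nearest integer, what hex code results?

#A51D3D is rgb(165, 29, 61).
A 24% tint moves each channel 24% toward 255:
  R: 165 + 21.6 = 186.6 → 187
  G: 29 + 0.24×(255−29) = 29 + 54.24 = 83.24 → 83
  B: 61 + 0.24×(255−61) = 61 + 46.56 = 107.56 → 108
rgb(187, 83, 108) = #BB536C.

#BB536C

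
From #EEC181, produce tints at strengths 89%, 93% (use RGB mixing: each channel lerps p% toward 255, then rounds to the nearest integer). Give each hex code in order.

#FDF8F1, #FEFBF6

#EEC181 is rgb(238, 193, 129).
89%: (238 + 15.13 = 253.13→253, 193 + 55.18 = 248.18→248, 129 + 112.14 = 241.14→241) → #FDF8F1
93%: (238 + 15.81 = 253.81→254, 193 + 57.66 = 250.66→251, 129 + 117.18 = 246.18→246) → #FEFBF6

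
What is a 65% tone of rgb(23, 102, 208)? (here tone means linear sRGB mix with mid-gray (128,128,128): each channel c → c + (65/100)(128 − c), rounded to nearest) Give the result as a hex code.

Per channel, c → c + 0.65(128 − c):
  R: 23 + 0.65×(128−23) = 23 + 68.25 = 91.25 → 91
  G: 102 + 0.65×(128−102) = 102 + 16.9 = 118.9 → 119
  B: 208 − 52 = 156 → 156
rgb(91, 119, 156) = #5b779c.

#5b779c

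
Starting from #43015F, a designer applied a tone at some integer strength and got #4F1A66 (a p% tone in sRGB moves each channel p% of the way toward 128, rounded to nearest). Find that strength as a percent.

20%

#43015F is rgb(67, 1, 95); #4F1A66 is rgb(79, 26, 102).
On the G channel (widest range): 26 ≈ 1 + (p/100)(128 − 1), so p ≈ 100×(26 − 1)/(128 − 1) = 2500/127 = 19.69.
p = 20 reproduces all three channels after rounding.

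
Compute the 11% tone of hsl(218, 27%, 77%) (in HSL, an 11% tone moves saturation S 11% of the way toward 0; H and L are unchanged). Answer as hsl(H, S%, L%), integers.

S moves 11% from 27 toward 0: 27 − 2.97 = 24.03 → 24.
H and L are unchanged.

hsl(218, 24%, 77%)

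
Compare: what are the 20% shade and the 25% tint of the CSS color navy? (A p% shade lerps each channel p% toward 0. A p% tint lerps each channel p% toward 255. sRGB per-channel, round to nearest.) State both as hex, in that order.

#000066, #4040A0

CSS navy is rgb(0, 0, 128).
20% shade:
  R: 0 + 0 = 0 → 0
  G: 0 + 0.2×(0−0) = 0 + 0 = 0 → 0
  B: 128 + 0.2×(0−128) = 128 − 25.6 = 102.4 → 102
  → #000066
25% tint:
  R: 0 + 0.25×(255−0) = 0 + 63.75 = 63.75 → 64
  G: 0 + 63.75 = 63.75 → 64
  B: 128 + 0.25×(255−128) = 128 + 31.75 = 159.75 → 160
  → #4040A0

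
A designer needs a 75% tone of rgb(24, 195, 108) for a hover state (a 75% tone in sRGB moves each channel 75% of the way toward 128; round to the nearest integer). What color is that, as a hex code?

#66917b

A 75% tone moves each channel 75% toward 128:
  R: 24 + 0.75×(128−24) = 24 + 78 = 102 → 102
  G: 195 + 0.75×(128−195) = 195 − 50.25 = 144.75 → 145
  B: 108 + 0.75×(128−108) = 108 + 15 = 123 → 123
rgb(102, 145, 123) = #66917b.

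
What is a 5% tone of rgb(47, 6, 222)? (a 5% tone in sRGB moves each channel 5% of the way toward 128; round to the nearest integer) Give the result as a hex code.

#330CD9

Per channel, c → c + 0.05(128 − c):
  R: 47 + 0.05×(128−47) = 47 + 4.05 = 51.05 → 51
  G: 6 + 0.05×(128−6) = 6 + 6.1 = 12.1 → 12
  B: 222 − 4.7 = 217.3 → 217
rgb(51, 12, 217) = #330CD9.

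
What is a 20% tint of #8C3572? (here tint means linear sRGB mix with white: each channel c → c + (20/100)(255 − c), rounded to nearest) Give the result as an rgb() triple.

#8C3572 is rgb(140, 53, 114).
Per channel, c → c + 0.2(255 − c):
  R: 140 + 0.2×(255−140) = 140 + 23 = 163 → 163
  G: 53 + 40.4 = 93.4 → 93
  B: 114 + 0.2×(255−114) = 114 + 28.2 = 142.2 → 142

rgb(163, 93, 142)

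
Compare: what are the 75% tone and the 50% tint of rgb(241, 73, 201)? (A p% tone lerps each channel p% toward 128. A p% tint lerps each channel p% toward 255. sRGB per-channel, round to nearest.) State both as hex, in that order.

#9C7292, #F8A4E4

75% tone:
  R: 241 + 0.75×(128−241) = 241 − 84.75 = 156.25 → 156
  G: 73 + 0.75×(128−73) = 73 + 41.25 = 114.25 → 114
  B: 201 + 0.75×(128−201) = 201 − 54.75 = 146.25 → 146
  → #9C7292
50% tint:
  R: 241 + 0.5×(255−241) = 241 + 7 = 248 → 248
  G: 73 + 91 = 164 → 164
  B: 201 + 27 = 228 → 228
  → #F8A4E4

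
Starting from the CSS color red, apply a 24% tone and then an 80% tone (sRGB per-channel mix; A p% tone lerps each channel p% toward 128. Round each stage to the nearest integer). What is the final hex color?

#936d6d

CSS red is rgb(255, 0, 0).
Per channel, c → c + 0.24(128 − c):
  R: 255 + 0.24×(128−255) = 255 − 30.48 = 224.52 → 225
  G: 0 + 30.72 = 30.72 → 31
  B: 0 + 0.24×(128−0) = 0 + 30.72 = 30.72 → 31
After the tone: rgb(225, 31, 31) = #e11f1f.
An 80% tone moves each channel 80% toward 128:
  R: 225 + 0.8×(128−225) = 225 − 77.6 = 147.4 → 147
  G: 31 + 0.8×(128−31) = 31 + 77.6 = 108.6 → 109
  B: 31 + 0.8×(128−31) = 31 + 77.6 = 108.6 → 109
rgb(147, 109, 109) = #936d6d.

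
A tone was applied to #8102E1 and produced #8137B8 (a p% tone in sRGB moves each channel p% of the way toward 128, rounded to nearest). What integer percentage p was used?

#8102E1 is rgb(129, 2, 225); #8137B8 is rgb(129, 55, 184).
On the G channel (widest range): 55 ≈ 2 + (p/100)(128 − 2), so p ≈ 100×(55 − 2)/(128 − 2) = 5300/126 = 42.06.
p = 42 reproduces all three channels after rounding.

42%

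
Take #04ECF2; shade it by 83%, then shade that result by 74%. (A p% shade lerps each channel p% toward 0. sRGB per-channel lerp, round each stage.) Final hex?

#000A0B

#04ECF2 is rgb(4, 236, 242).
Per channel, c → c + 0.83(0 − c):
  R: 4 − 3.32 = 0.68 → 1
  G: 236 + 0.83×(0−236) = 236 − 195.88 = 40.12 → 40
  B: 242 + 0.83×(0−242) = 242 − 200.86 = 41.14 → 41
After the shade: rgb(1, 40, 41) = #012829.
A 74% shade moves each channel 74% toward 0:
  R: 1 + 0.74×(0−1) = 1 − 0.74 = 0.26 → 0
  G: 40 + 0.74×(0−40) = 40 − 29.6 = 10.4 → 10
  B: 41 + 0.74×(0−41) = 41 − 30.34 = 10.66 → 11
rgb(0, 10, 11) = #000A0B.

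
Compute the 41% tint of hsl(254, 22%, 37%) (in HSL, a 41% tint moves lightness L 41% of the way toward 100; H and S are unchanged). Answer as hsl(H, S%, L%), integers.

L moves 41% from 37 toward 100: 37 + 25.83 = 62.83 → 63.
H and S are unchanged.

hsl(254, 22%, 63%)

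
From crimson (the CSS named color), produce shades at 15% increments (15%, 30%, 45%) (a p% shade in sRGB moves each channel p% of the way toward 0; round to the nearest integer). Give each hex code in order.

CSS crimson is rgb(220, 20, 60).
15%: (220 − 33 = 187→187, 20 − 3 = 17→17, 60 − 9 = 51→51) → #bb1133
30%: (220 − 66 = 154→154, 20 − 6 = 14→14, 60 − 18 = 42→42) → #9a0e2a
45%: (220 − 99 = 121→121, 20 − 9 = 11→11, 60 − 27 = 33→33) → #790b21

#bb1133, #9a0e2a, #790b21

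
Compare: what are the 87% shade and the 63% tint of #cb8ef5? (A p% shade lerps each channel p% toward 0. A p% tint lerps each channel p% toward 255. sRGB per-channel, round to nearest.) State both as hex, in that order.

#1a1220, #ecd5fb

#cb8ef5 is rgb(203, 142, 245).
87% shade:
  R: 203 − 176.61 = 26.39 → 26
  G: 142 + 0.87×(0−142) = 142 − 123.54 = 18.46 → 18
  B: 245 − 213.15 = 31.85 → 32
  → #1a1220
63% tint:
  R: 203 + 0.63×(255−203) = 203 + 32.76 = 235.76 → 236
  G: 142 + 0.63×(255−142) = 142 + 71.19 = 213.19 → 213
  B: 245 + 0.63×(255−245) = 245 + 6.3 = 251.3 → 251
  → #ecd5fb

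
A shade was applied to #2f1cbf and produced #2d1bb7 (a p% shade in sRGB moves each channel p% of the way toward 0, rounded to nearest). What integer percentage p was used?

4%

#2f1cbf is rgb(47, 28, 191); #2d1bb7 is rgb(45, 27, 183).
On the B channel (widest range): 183 ≈ 191 + (p/100)(0 − 191), so p ≈ 100×(183 − 191)/(0 − 191) = -800/-191 = 4.19.
p = 4 reproduces all three channels after rounding.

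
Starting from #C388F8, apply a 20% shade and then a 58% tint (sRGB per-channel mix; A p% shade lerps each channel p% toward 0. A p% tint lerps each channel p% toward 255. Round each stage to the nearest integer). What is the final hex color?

#D5C2E7

#C388F8 is rgb(195, 136, 248).
A 20% shade moves each channel 20% toward 0:
  R: 195 + 0.2×(0−195) = 195 − 39 = 156 → 156
  G: 136 − 27.2 = 108.8 → 109
  B: 248 + 0.2×(0−248) = 248 − 49.6 = 198.4 → 198
After the shade: rgb(156, 109, 198) = #9C6DC6.
Lerp each channel 58% toward 255:
  R: 156 + 57.42 = 213.42 → 213
  G: 109 + 0.58×(255−109) = 109 + 84.68 = 193.68 → 194
  B: 198 + 0.58×(255−198) = 198 + 33.06 = 231.06 → 231
rgb(213, 194, 231) = #D5C2E7.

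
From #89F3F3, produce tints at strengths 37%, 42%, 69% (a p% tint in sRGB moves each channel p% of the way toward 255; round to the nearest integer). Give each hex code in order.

#89F3F3 is rgb(137, 243, 243).
37%: (137 + 43.66 = 180.66→181, 243 + 4.44 = 247.44→247, 243 + 4.44 = 247.44→247) → #B5F7F7
42%: (137 + 49.56 = 186.56→187, 243 + 5.04 = 248.04→248, 243 + 5.04 = 248.04→248) → #BBF8F8
69%: (137 + 81.42 = 218.42→218, 243 + 8.28 = 251.28→251, 243 + 8.28 = 251.28→251) → #DAFBFB

#B5F7F7, #BBF8F8, #DAFBFB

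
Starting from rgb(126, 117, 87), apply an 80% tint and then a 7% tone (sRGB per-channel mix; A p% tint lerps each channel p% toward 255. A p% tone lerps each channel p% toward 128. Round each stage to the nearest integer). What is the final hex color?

#DEDCD6

Per channel, c → c + 0.8(255 − c):
  R: 126 + 0.8×(255−126) = 126 + 103.2 = 229.2 → 229
  G: 117 + 110.4 = 227.4 → 227
  B: 87 + 134.4 = 221.4 → 221
After the tint: rgb(229, 227, 221) = #E5E3DD.
A 7% tone moves each channel 7% toward 128:
  R: 229 + 0.07×(128−229) = 229 − 7.07 = 221.93 → 222
  G: 227 + 0.07×(128−227) = 227 − 6.93 = 220.07 → 220
  B: 221 + 0.07×(128−221) = 221 − 6.51 = 214.49 → 214
rgb(222, 220, 214) = #DEDCD6.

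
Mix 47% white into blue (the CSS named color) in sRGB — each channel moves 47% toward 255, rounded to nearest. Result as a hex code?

CSS blue is rgb(0, 0, 255).
Per channel, c → c + 0.47(255 − c):
  R: 0 + 0.47×(255−0) = 0 + 119.85 = 119.85 → 120
  G: 0 + 119.85 = 119.85 → 120
  B: 255 + 0 = 255 → 255
rgb(120, 120, 255) = #7878ff.

#7878ff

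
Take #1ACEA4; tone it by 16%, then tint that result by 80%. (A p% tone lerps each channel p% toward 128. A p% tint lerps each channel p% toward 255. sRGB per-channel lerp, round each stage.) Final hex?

#1ACEA4 is rgb(26, 206, 164).
Lerp each channel 16% toward 128:
  R: 26 + 0.16×(128−26) = 26 + 16.32 = 42.32 → 42
  G: 206 + 0.16×(128−206) = 206 − 12.48 = 193.52 → 194
  B: 164 + 0.16×(128−164) = 164 − 5.76 = 158.24 → 158
After the tone: rgb(42, 194, 158) = #2AC29E.
An 80% tint moves each channel 80% toward 255:
  R: 42 + 0.8×(255−42) = 42 + 170.4 = 212.4 → 212
  G: 194 + 48.8 = 242.8 → 243
  B: 158 + 0.8×(255−158) = 158 + 77.6 = 235.6 → 236
rgb(212, 243, 236) = #D4F3EC.

#D4F3EC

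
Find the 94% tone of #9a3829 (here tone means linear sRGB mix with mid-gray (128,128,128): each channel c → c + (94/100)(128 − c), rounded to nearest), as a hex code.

#827c7b

#9a3829 is rgb(154, 56, 41).
Lerp each channel 94% toward 128:
  R: 154 + 0.94×(128−154) = 154 − 24.44 = 129.56 → 130
  G: 56 + 67.68 = 123.68 → 124
  B: 41 + 81.78 = 122.78 → 123
rgb(130, 124, 123) = #827c7b.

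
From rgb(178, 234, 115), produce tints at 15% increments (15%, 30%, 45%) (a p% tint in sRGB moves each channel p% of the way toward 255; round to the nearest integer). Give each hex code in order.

15%: (178 + 11.55 = 189.55→190, 234 + 3.15 = 237.15→237, 115 + 21 = 136→136) → #BEED88
30%: (178 + 23.1 = 201.1→201, 234 + 6.3 = 240.3→240, 115 + 42 = 157→157) → #C9F09D
45%: (178 + 34.65 = 212.65→213, 234 + 9.45 = 243.45→243, 115 + 63 = 178→178) → #D5F3B2

#BEED88, #C9F09D, #D5F3B2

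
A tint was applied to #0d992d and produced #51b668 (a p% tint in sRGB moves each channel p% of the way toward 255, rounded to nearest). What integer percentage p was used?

#0d992d is rgb(13, 153, 45); #51b668 is rgb(81, 182, 104).
On the R channel (widest range): 81 ≈ 13 + (p/100)(255 − 13), so p ≈ 100×(81 − 13)/(255 − 13) = 6800/242 = 28.10.
p = 28 reproduces all three channels after rounding.

28%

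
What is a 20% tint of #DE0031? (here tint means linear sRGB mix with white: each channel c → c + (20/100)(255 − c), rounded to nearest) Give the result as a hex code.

#E5335A

#DE0031 is rgb(222, 0, 49).
A 20% tint moves each channel 20% toward 255:
  R: 222 + 0.2×(255−222) = 222 + 6.6 = 228.6 → 229
  G: 0 + 51 = 51 → 51
  B: 49 + 0.2×(255−49) = 49 + 41.2 = 90.2 → 90
rgb(229, 51, 90) = #E5335A.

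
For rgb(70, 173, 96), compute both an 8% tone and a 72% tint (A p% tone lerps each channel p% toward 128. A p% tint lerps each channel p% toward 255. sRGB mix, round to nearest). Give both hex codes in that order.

8% tone:
  R: 70 + 0.08×(128−70) = 70 + 4.64 = 74.64 → 75
  G: 173 − 3.6 = 169.4 → 169
  B: 96 + 0.08×(128−96) = 96 + 2.56 = 98.56 → 99
  → #4BA963
72% tint:
  R: 70 + 0.72×(255−70) = 70 + 133.2 = 203.2 → 203
  G: 173 + 0.72×(255−173) = 173 + 59.04 = 232.04 → 232
  B: 96 + 114.48 = 210.48 → 210
  → #CBE8D2

#4BA963, #CBE8D2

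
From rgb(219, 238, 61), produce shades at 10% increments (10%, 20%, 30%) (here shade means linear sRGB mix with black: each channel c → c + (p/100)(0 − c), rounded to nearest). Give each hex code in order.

#c5d637, #afbe31, #99a72b

10%: (219 − 21.9 = 197.1→197, 238 − 23.8 = 214.2→214, 61 − 6.1 = 54.9→55) → #c5d637
20%: (219 − 43.8 = 175.2→175, 238 − 47.6 = 190.4→190, 61 − 12.2 = 48.8→49) → #afbe31
30%: (219 − 65.7 = 153.3→153, 238 − 71.4 = 166.6→167, 61 − 18.3 = 42.7→43) → #99a72b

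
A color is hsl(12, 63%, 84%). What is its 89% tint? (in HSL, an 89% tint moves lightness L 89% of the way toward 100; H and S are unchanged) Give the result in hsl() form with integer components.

hsl(12, 63%, 98%)

L moves 89% from 84 toward 100: 84 + 14.24 = 98.24 → 98.
H and S are unchanged.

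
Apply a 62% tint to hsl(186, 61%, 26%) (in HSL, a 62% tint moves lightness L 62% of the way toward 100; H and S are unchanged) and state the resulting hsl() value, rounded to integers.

hsl(186, 61%, 72%)

L moves 62% from 26 toward 100: 26 + 45.88 = 71.88 → 72.
H and S are unchanged.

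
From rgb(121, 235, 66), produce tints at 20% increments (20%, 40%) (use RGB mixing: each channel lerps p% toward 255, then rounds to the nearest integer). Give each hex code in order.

#94EF68, #AFF38E

20%: (121 + 26.8 = 147.8→148, 235 + 4 = 239→239, 66 + 37.8 = 103.8→104) → #94EF68
40%: (121 + 53.6 = 174.6→175, 235 + 8 = 243→243, 66 + 75.6 = 141.6→142) → #AFF38E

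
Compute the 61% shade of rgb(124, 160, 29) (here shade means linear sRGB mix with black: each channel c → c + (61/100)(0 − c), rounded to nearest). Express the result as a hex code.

Lerp each channel 61% toward 0:
  R: 124 − 75.64 = 48.36 → 48
  G: 160 + 0.61×(0−160) = 160 − 97.6 = 62.4 → 62
  B: 29 + 0.61×(0−29) = 29 − 17.69 = 11.31 → 11
rgb(48, 62, 11) = #303e0b.

#303e0b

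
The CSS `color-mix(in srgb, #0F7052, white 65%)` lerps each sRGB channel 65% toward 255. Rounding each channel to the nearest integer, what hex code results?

#ABCDC2

#0F7052 is rgb(15, 112, 82).
Lerp each channel 65% toward 255:
  R: 15 + 0.65×(255−15) = 15 + 156 = 171 → 171
  G: 112 + 92.95 = 204.95 → 205
  B: 82 + 112.45 = 194.45 → 194
rgb(171, 205, 194) = #ABCDC2.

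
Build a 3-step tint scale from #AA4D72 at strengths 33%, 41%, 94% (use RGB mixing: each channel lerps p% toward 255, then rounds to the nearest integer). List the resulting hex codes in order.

#C688A1, #CD96AC, #FAF4F7

#AA4D72 is rgb(170, 77, 114).
33%: (170 + 28.05 = 198.05→198, 77 + 58.74 = 135.74→136, 114 + 46.53 = 160.53→161) → #C688A1
41%: (170 + 34.85 = 204.85→205, 77 + 72.98 = 149.98→150, 114 + 57.81 = 171.81→172) → #CD96AC
94%: (170 + 79.9 = 249.9→250, 77 + 167.32 = 244.32→244, 114 + 132.54 = 246.54→247) → #FAF4F7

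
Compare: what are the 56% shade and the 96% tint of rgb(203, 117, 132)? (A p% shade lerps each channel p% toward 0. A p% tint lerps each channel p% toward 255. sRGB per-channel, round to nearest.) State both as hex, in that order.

#59333a, #fdf9fa

56% shade:
  R: 203 − 113.68 = 89.32 → 89
  G: 117 + 0.56×(0−117) = 117 − 65.52 = 51.48 → 51
  B: 132 − 73.92 = 58.08 → 58
  → #59333a
96% tint:
  R: 203 + 0.96×(255−203) = 203 + 49.92 = 252.92 → 253
  G: 117 + 0.96×(255−117) = 117 + 132.48 = 249.48 → 249
  B: 132 + 118.08 = 250.08 → 250
  → #fdf9fa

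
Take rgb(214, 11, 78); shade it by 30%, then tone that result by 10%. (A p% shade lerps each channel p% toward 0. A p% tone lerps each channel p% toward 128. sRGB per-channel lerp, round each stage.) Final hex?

#94143e

Lerp each channel 30% toward 0:
  R: 214 − 64.2 = 149.8 → 150
  G: 11 − 3.3 = 7.7 → 8
  B: 78 + 0.3×(0−78) = 78 − 23.4 = 54.6 → 55
After the shade: rgb(150, 8, 55) = #960837.
A 10% tone moves each channel 10% toward 128:
  R: 150 + 0.1×(128−150) = 150 − 2.2 = 147.8 → 148
  G: 8 + 0.1×(128−8) = 8 + 12 = 20 → 20
  B: 55 + 0.1×(128−55) = 55 + 7.3 = 62.3 → 62
rgb(148, 20, 62) = #94143e.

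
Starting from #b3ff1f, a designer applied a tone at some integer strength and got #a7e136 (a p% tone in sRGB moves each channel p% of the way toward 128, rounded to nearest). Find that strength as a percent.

#b3ff1f is rgb(179, 255, 31); #a7e136 is rgb(167, 225, 54).
On the G channel (widest range): 225 ≈ 255 + (p/100)(128 − 255), so p ≈ 100×(225 − 255)/(128 − 255) = -3000/-127 = 23.62.
p = 24 reproduces all three channels after rounding.

24%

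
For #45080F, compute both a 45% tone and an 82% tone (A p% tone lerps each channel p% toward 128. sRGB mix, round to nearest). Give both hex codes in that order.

#45080F is rgb(69, 8, 15).
45% tone:
  R: 69 + 0.45×(128−69) = 69 + 26.55 = 95.55 → 96
  G: 8 + 0.45×(128−8) = 8 + 54 = 62 → 62
  B: 15 + 50.85 = 65.85 → 66
  → #603E42
82% tone:
  R: 69 + 0.82×(128−69) = 69 + 48.38 = 117.38 → 117
  G: 8 + 0.82×(128−8) = 8 + 98.4 = 106.4 → 106
  B: 15 + 0.82×(128−15) = 15 + 92.66 = 107.66 → 108
  → #756A6C

#603E42, #756A6C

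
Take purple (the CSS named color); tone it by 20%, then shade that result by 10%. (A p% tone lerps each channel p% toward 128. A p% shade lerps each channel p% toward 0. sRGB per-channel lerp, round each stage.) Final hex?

#731773

CSS purple is rgb(128, 0, 128).
A 20% tone moves each channel 20% toward 128:
  R: 128 + 0.2×(128−128) = 128 + 0 = 128 → 128
  G: 0 + 25.6 = 25.6 → 26
  B: 128 + 0.2×(128−128) = 128 + 0 = 128 → 128
After the tone: rgb(128, 26, 128) = #801A80.
Per channel, c → c + 0.1(0 − c):
  R: 128 + 0.1×(0−128) = 128 − 12.8 = 115.2 → 115
  G: 26 − 2.6 = 23.4 → 23
  B: 128 + 0.1×(0−128) = 128 − 12.8 = 115.2 → 115
rgb(115, 23, 115) = #731773.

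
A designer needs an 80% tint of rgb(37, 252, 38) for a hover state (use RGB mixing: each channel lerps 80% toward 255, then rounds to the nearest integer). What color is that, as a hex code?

#d3fed4

Lerp each channel 80% toward 255:
  R: 37 + 174.4 = 211.4 → 211
  G: 252 + 0.8×(255−252) = 252 + 2.4 = 254.4 → 254
  B: 38 + 173.6 = 211.6 → 212
rgb(211, 254, 212) = #d3fed4.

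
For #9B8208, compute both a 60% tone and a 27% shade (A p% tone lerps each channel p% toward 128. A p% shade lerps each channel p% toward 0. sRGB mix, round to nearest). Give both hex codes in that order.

#9B8208 is rgb(155, 130, 8).
60% tone:
  R: 155 − 16.2 = 138.8 → 139
  G: 130 + 0.6×(128−130) = 130 − 1.2 = 128.8 → 129
  B: 8 + 0.6×(128−8) = 8 + 72 = 80 → 80
  → #8B8150
27% shade:
  R: 155 + 0.27×(0−155) = 155 − 41.85 = 113.15 → 113
  G: 130 − 35.1 = 94.9 → 95
  B: 8 − 2.16 = 5.84 → 6
  → #715F06

#8B8150, #715F06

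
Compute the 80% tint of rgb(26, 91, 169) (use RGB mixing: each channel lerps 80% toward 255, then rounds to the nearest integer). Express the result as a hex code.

#d1deee

Lerp each channel 80% toward 255:
  R: 26 + 0.8×(255−26) = 26 + 183.2 = 209.2 → 209
  G: 91 + 0.8×(255−91) = 91 + 131.2 = 222.2 → 222
  B: 169 + 0.8×(255−169) = 169 + 68.8 = 237.8 → 238
rgb(209, 222, 238) = #d1deee.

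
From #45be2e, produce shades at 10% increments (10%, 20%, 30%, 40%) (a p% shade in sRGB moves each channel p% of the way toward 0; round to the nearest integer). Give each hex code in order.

#3eab29, #379825, #308520, #29721c

#45be2e is rgb(69, 190, 46).
10%: (69 − 6.9 = 62.1→62, 190 − 19 = 171→171, 46 − 4.6 = 41.4→41) → #3eab29
20%: (69 − 13.8 = 55.2→55, 190 − 38 = 152→152, 46 − 9.2 = 36.8→37) → #379825
30%: (69 − 20.7 = 48.3→48, 190 − 57 = 133→133, 46 − 13.8 = 32.2→32) → #308520
40%: (69 − 27.6 = 41.4→41, 190 − 76 = 114→114, 46 − 18.4 = 27.6→28) → #29721c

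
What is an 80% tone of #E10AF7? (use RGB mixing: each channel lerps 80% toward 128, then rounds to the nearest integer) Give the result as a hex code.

#936898

#E10AF7 is rgb(225, 10, 247).
Per channel, c → c + 0.8(128 − c):
  R: 225 − 77.6 = 147.4 → 147
  G: 10 + 94.4 = 104.4 → 104
  B: 247 + 0.8×(128−247) = 247 − 95.2 = 151.8 → 152
rgb(147, 104, 152) = #936898.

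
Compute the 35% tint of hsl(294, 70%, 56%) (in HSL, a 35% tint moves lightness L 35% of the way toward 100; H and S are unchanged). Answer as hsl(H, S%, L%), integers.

L moves 35% from 56 toward 100: 56 + 15.4 = 71.4 → 71.
H and S are unchanged.

hsl(294, 70%, 71%)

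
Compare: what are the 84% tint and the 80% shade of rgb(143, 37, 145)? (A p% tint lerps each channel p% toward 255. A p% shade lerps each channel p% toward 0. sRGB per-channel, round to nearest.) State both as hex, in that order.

#EDDCED, #1D071D

84% tint:
  R: 143 + 94.08 = 237.08 → 237
  G: 37 + 183.12 = 220.12 → 220
  B: 145 + 0.84×(255−145) = 145 + 92.4 = 237.4 → 237
  → #EDDCED
80% shade:
  R: 143 − 114.4 = 28.6 → 29
  G: 37 + 0.8×(0−37) = 37 − 29.6 = 7.4 → 7
  B: 145 + 0.8×(0−145) = 145 − 116 = 29 → 29
  → #1D071D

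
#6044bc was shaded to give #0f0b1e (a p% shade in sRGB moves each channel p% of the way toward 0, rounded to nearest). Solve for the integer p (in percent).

#6044bc is rgb(96, 68, 188); #0f0b1e is rgb(15, 11, 30).
On the B channel (widest range): 30 ≈ 188 + (p/100)(0 − 188), so p ≈ 100×(30 − 188)/(0 − 188) = -15800/-188 = 84.04.
p = 84 reproduces all three channels after rounding.

84%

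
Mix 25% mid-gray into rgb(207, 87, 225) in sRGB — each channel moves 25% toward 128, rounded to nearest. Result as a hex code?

#BB61C9

A 25% tone moves each channel 25% toward 128:
  R: 207 + 0.25×(128−207) = 207 − 19.75 = 187.25 → 187
  G: 87 + 0.25×(128−87) = 87 + 10.25 = 97.25 → 97
  B: 225 + 0.25×(128−225) = 225 − 24.25 = 200.75 → 201
rgb(187, 97, 201) = #BB61C9.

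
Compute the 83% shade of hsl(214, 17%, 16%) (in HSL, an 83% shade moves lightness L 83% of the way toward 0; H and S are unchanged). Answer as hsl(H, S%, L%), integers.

L moves 83% from 16 toward 0: 16 − 13.28 = 2.72 → 3.
H and S are unchanged.

hsl(214, 17%, 3%)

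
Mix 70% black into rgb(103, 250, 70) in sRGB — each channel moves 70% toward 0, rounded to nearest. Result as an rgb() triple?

rgb(31, 75, 21)

Per channel, c → c + 0.7(0 − c):
  R: 103 − 72.1 = 30.9 → 31
  G: 250 + 0.7×(0−250) = 250 − 175 = 75 → 75
  B: 70 − 49 = 21 → 21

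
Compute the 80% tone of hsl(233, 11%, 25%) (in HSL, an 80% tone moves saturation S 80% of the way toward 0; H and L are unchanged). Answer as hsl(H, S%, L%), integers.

S moves 80% from 11 toward 0: 11 − 8.8 = 2.2 → 2.
H and L are unchanged.

hsl(233, 2%, 25%)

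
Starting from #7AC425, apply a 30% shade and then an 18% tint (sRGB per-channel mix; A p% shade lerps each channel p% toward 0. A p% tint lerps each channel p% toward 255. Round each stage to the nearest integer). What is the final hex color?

#749E43

#7AC425 is rgb(122, 196, 37).
Per channel, c → c + 0.3(0 − c):
  R: 122 − 36.6 = 85.4 → 85
  G: 196 + 0.3×(0−196) = 196 − 58.8 = 137.2 → 137
  B: 37 + 0.3×(0−37) = 37 − 11.1 = 25.9 → 26
After the shade: rgb(85, 137, 26) = #55891A.
Per channel, c → c + 0.18(255 − c):
  R: 85 + 30.6 = 115.6 → 116
  G: 137 + 0.18×(255−137) = 137 + 21.24 = 158.24 → 158
  B: 26 + 0.18×(255−26) = 26 + 41.22 = 67.22 → 67
rgb(116, 158, 67) = #749E43.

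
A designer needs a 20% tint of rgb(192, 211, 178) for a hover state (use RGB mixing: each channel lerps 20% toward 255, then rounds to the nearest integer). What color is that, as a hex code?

Lerp each channel 20% toward 255:
  R: 192 + 0.2×(255−192) = 192 + 12.6 = 204.6 → 205
  G: 211 + 8.8 = 219.8 → 220
  B: 178 + 0.2×(255−178) = 178 + 15.4 = 193.4 → 193
rgb(205, 220, 193) = #CDDCC1.

#CDDCC1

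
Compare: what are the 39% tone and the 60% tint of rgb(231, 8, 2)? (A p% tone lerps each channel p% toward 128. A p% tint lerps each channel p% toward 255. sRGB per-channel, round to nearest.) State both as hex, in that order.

#bf3733, #f59c9a

39% tone:
  R: 231 − 40.17 = 190.83 → 191
  G: 8 + 0.39×(128−8) = 8 + 46.8 = 54.8 → 55
  B: 2 + 49.14 = 51.14 → 51
  → #bf3733
60% tint:
  R: 231 + 14.4 = 245.4 → 245
  G: 8 + 0.6×(255−8) = 8 + 148.2 = 156.2 → 156
  B: 2 + 0.6×(255−2) = 2 + 151.8 = 153.8 → 154
  → #f59c9a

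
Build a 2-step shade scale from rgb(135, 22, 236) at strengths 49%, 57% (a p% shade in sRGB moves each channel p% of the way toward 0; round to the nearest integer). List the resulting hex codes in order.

#450b78, #3a0965

49%: (135 − 66.15 = 68.85→69, 22 − 10.78 = 11.22→11, 236 − 115.64 = 120.36→120) → #450b78
57%: (135 − 76.95 = 58.05→58, 22 − 12.54 = 9.46→9, 236 − 134.52 = 101.48→101) → #3a0965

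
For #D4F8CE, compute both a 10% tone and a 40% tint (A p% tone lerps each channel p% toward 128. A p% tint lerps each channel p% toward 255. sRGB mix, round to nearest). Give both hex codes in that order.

#D4F8CE is rgb(212, 248, 206).
10% tone:
  R: 212 + 0.1×(128−212) = 212 − 8.4 = 203.6 → 204
  G: 248 + 0.1×(128−248) = 248 − 12 = 236 → 236
  B: 206 − 7.8 = 198.2 → 198
  → #CCECC6
40% tint:
  R: 212 + 0.4×(255−212) = 212 + 17.2 = 229.2 → 229
  G: 248 + 0.4×(255−248) = 248 + 2.8 = 250.8 → 251
  B: 206 + 0.4×(255−206) = 206 + 19.6 = 225.6 → 226
  → #E5FBE2

#CCECC6, #E5FBE2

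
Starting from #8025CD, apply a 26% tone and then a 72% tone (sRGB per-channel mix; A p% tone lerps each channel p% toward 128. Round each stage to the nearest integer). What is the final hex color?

#806D90

#8025CD is rgb(128, 37, 205).
Per channel, c → c + 0.26(128 − c):
  R: 128 + 0.26×(128−128) = 128 + 0 = 128 → 128
  G: 37 + 23.66 = 60.66 → 61
  B: 205 − 20.02 = 184.98 → 185
After the tone: rgb(128, 61, 185) = #803DB9.
Per channel, c → c + 0.72(128 − c):
  R: 128 + 0.72×(128−128) = 128 + 0 = 128 → 128
  G: 61 + 0.72×(128−61) = 61 + 48.24 = 109.24 → 109
  B: 185 + 0.72×(128−185) = 185 − 41.04 = 143.96 → 144
rgb(128, 109, 144) = #806D90.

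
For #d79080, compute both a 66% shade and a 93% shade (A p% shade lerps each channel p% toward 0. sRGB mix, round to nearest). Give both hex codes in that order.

#d79080 is rgb(215, 144, 128).
66% shade:
  R: 215 + 0.66×(0−215) = 215 − 141.9 = 73.1 → 73
  G: 144 − 95.04 = 48.96 → 49
  B: 128 + 0.66×(0−128) = 128 − 84.48 = 43.52 → 44
  → #49312c
93% shade:
  R: 215 − 199.95 = 15.05 → 15
  G: 144 − 133.92 = 10.08 → 10
  B: 128 − 119.04 = 8.96 → 9
  → #0f0a09

#49312c, #0f0a09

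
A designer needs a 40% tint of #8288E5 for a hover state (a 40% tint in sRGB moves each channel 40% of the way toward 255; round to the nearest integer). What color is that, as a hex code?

#8288E5 is rgb(130, 136, 229).
Lerp each channel 40% toward 255:
  R: 130 + 0.4×(255−130) = 130 + 50 = 180 → 180
  G: 136 + 0.4×(255−136) = 136 + 47.6 = 183.6 → 184
  B: 229 + 0.4×(255−229) = 229 + 10.4 = 239.4 → 239
rgb(180, 184, 239) = #B4B8EF.

#B4B8EF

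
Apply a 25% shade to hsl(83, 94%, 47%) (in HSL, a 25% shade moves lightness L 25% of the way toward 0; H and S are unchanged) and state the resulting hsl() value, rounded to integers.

hsl(83, 94%, 35%)

L moves 25% from 47 toward 0: 47 − 11.75 = 35.25 → 35.
H and S are unchanged.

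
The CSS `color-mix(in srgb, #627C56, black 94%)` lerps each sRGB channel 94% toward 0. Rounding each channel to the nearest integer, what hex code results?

#627C56 is rgb(98, 124, 86).
Lerp each channel 94% toward 0:
  R: 98 + 0.94×(0−98) = 98 − 92.12 = 5.88 → 6
  G: 124 + 0.94×(0−124) = 124 − 116.56 = 7.44 → 7
  B: 86 + 0.94×(0−86) = 86 − 80.84 = 5.16 → 5
rgb(6, 7, 5) = #060705.

#060705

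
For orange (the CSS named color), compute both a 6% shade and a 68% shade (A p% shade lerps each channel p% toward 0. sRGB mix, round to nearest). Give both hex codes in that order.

CSS orange is rgb(255, 165, 0).
6% shade:
  R: 255 − 15.3 = 239.7 → 240
  G: 165 + 0.06×(0−165) = 165 − 9.9 = 155.1 → 155
  B: 0 + 0 = 0 → 0
  → #f09b00
68% shade:
  R: 255 − 173.4 = 81.6 → 82
  G: 165 − 112.2 = 52.8 → 53
  B: 0 + 0.68×(0−0) = 0 + 0 = 0 → 0
  → #523500

#f09b00, #523500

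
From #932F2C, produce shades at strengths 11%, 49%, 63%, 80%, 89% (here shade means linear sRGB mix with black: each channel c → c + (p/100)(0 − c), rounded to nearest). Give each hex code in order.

#832A27, #4B1816, #361110, #1D0909, #100505

#932F2C is rgb(147, 47, 44).
11%: (147 − 16.17 = 130.83→131, 47 − 5.17 = 41.83→42, 44 − 4.84 = 39.16→39) → #832A27
49%: (147 − 72.03 = 74.97→75, 47 − 23.03 = 23.97→24, 44 − 21.56 = 22.44→22) → #4B1816
63%: (147 − 92.61 = 54.39→54, 47 − 29.61 = 17.39→17, 44 − 27.72 = 16.28→16) → #361110
80%: (147 − 117.6 = 29.4→29, 47 − 37.6 = 9.4→9, 44 − 35.2 = 8.8→9) → #1D0909
89%: (147 − 130.83 = 16.17→16, 47 − 41.83 = 5.17→5, 44 − 39.16 = 4.84→5) → #100505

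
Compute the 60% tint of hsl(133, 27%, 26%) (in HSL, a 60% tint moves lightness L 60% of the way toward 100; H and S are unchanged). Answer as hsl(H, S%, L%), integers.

L moves 60% from 26 toward 100: 26 + 44.4 = 70.4 → 70.
H and S are unchanged.

hsl(133, 27%, 70%)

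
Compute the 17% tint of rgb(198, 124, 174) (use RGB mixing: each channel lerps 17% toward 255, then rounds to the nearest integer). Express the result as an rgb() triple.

Lerp each channel 17% toward 255:
  R: 198 + 0.17×(255−198) = 198 + 9.69 = 207.69 → 208
  G: 124 + 0.17×(255−124) = 124 + 22.27 = 146.27 → 146
  B: 174 + 0.17×(255−174) = 174 + 13.77 = 187.77 → 188

rgb(208, 146, 188)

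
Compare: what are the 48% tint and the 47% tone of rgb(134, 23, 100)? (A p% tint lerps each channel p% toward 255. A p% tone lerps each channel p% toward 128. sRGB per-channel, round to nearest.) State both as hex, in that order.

48% tint:
  R: 134 + 0.48×(255−134) = 134 + 58.08 = 192.08 → 192
  G: 23 + 0.48×(255−23) = 23 + 111.36 = 134.36 → 134
  B: 100 + 0.48×(255−100) = 100 + 74.4 = 174.4 → 174
  → #C086AE
47% tone:
  R: 134 + 0.47×(128−134) = 134 − 2.82 = 131.18 → 131
  G: 23 + 0.47×(128−23) = 23 + 49.35 = 72.35 → 72
  B: 100 + 13.16 = 113.16 → 113
  → #834871

#C086AE, #834871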